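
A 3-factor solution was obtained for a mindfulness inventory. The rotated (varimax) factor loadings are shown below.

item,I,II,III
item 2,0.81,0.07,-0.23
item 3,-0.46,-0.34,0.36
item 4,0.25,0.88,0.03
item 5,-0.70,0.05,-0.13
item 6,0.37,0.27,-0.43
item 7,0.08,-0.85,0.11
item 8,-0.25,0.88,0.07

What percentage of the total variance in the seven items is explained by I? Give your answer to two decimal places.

23.23%

SS loadings for I = 0.81² + (-0.46)² + 0.25² + (-0.70)² + 0.37² + 0.08² + (-0.25)² = 1.6260
With 7 standardized items, total variance = 7. Proportion = 1.6260/7 = 0.2323 → 23.23%.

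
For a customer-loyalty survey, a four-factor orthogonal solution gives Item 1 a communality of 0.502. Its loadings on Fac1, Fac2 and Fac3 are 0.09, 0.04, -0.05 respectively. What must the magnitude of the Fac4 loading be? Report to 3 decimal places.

0.700

Under orthogonal rotation h² = Σλ², so λ_Fac4² = h² − (0.0122) = 0.502 − 0.0122 = 0.4898.
|λ| = √0.4898 = 0.6999.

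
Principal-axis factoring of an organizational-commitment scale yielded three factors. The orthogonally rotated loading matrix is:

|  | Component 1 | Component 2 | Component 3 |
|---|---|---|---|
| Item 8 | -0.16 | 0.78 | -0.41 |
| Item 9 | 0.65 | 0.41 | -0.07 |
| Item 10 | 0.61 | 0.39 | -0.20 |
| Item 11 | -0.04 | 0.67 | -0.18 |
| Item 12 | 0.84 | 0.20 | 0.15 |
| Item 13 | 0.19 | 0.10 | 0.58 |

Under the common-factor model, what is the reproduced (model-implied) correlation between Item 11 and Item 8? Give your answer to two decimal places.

r̂ = Σ λ_i·λ_j across factors = (-0.04)(-0.16) + (0.67)(0.78) + (-0.18)(-0.41)
  = +0.0064 +0.5226 +0.0738 = 0.6028

0.60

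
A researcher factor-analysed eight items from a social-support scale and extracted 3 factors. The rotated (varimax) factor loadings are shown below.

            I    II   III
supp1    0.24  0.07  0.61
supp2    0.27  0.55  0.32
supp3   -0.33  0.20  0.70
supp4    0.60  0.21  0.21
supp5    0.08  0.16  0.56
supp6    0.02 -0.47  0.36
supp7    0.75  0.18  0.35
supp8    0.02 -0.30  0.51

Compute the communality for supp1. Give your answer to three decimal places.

0.435

h² = 0.24² + 0.07² + 0.61² = 0.0576 + 0.0049 + 0.3721 = 0.4346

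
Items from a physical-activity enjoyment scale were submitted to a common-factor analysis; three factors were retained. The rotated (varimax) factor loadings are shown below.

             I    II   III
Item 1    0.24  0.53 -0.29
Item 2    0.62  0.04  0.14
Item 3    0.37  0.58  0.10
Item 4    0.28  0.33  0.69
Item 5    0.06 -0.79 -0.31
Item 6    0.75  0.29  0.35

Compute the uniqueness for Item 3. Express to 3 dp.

h² = 0.37² + 0.58² + 0.10² = 0.1369 + 0.3364 + 0.0100 = 0.4833
Uniqueness u² = 1 − h² = 1 − 0.4833 = 0.5167

0.517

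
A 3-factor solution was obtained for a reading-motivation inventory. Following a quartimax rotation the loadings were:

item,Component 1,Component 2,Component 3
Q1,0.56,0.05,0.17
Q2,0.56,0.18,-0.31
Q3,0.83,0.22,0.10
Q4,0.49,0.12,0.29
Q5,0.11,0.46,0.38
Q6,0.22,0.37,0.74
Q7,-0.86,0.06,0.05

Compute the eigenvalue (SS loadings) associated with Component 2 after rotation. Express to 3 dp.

SS loadings for Component 2 = 0.05² + 0.18² + 0.22² + 0.12² + 0.46² + 0.37² + 0.06² = 0.0025 + 0.0324 + 0.0484 + 0.0144 + 0.2116 + 0.1369 + 0.0036 = 0.4498

0.450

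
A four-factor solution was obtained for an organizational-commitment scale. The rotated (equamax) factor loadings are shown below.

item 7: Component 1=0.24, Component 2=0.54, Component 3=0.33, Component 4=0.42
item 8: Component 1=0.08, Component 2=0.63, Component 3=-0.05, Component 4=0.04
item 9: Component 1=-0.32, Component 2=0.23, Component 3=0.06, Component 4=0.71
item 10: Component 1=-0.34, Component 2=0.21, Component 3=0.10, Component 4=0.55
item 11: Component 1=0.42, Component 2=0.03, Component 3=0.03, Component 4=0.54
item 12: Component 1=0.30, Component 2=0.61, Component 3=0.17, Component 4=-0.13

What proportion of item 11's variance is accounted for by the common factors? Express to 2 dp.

h² = 0.42² + 0.03² + 0.03² + 0.54² = 0.1764 + 0.0009 + 0.0009 + 0.2916 = 0.4698

0.47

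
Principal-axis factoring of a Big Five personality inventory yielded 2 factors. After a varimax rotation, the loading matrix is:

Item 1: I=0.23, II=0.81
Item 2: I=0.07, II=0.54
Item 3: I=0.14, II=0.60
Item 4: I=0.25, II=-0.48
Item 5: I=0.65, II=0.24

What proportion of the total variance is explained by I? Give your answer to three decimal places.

SS loadings for I = 0.23² + 0.07² + 0.14² + 0.25² + 0.65² = 0.5624
Proportion of variance = 0.5624 / 5 = 0.1125.

0.112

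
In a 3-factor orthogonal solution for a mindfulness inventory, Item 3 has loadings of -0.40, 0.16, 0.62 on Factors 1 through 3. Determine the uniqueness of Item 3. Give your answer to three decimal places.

h² = (-0.40)² + 0.16² + 0.62² = 0.1600 + 0.0256 + 0.3844 = 0.5700
Uniqueness u² = 1 − h² = 1 − 0.5700 = 0.4300

0.430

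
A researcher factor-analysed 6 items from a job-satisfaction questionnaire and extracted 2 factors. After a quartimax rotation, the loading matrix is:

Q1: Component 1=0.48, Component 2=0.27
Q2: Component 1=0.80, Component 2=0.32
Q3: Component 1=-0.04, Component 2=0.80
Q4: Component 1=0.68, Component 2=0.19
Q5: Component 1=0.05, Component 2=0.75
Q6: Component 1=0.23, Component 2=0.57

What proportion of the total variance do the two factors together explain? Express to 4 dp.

0.5214

SS loadings by factor: 1.3898, 1.7388; total = 3.1286.
Total variance with 6 standardized items is 6, so the solution explains 3.1286/6 = 0.5214.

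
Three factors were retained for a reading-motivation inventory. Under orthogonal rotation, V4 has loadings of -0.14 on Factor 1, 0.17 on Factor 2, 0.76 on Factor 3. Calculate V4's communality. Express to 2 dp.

0.63

h² = (-0.14)² + 0.17² + 0.76² = 0.0196 + 0.0289 + 0.5776 = 0.6261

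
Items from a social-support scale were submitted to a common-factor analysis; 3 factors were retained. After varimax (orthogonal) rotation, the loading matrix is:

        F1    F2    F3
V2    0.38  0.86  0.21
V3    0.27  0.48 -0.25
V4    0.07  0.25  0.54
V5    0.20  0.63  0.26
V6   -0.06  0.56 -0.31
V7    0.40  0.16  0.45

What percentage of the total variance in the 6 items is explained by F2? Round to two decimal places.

29.48%

SS loadings for F2 = 0.86² + 0.48² + 0.25² + 0.63² + 0.56² + 0.16² = 1.7686
With 6 standardized items, total variance = 6. Proportion = 1.7686/6 = 0.2948 → 29.48%.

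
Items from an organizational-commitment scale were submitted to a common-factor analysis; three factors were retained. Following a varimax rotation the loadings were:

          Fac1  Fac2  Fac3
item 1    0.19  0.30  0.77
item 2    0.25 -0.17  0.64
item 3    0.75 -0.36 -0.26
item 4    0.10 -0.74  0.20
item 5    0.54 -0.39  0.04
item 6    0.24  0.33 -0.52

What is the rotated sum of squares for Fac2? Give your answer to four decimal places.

SS loadings for Fac2 = 0.30² + (-0.17)² + (-0.36)² + (-0.74)² + (-0.39)² + 0.33² = 0.0900 + 0.0289 + 0.1296 + 0.5476 + 0.1521 + 0.1089 = 1.0571

1.0571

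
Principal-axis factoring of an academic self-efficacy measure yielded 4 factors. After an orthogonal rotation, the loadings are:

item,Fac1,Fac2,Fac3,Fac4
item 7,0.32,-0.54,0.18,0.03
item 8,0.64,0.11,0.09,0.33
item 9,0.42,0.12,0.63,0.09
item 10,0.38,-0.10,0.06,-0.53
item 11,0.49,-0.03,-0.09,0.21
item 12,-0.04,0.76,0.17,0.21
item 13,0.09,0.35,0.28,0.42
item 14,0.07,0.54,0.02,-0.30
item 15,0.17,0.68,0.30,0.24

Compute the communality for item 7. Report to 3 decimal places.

0.427

h² = 0.32² + (-0.54)² + 0.18² + 0.03² = 0.1024 + 0.2916 + 0.0324 + 0.0009 = 0.4273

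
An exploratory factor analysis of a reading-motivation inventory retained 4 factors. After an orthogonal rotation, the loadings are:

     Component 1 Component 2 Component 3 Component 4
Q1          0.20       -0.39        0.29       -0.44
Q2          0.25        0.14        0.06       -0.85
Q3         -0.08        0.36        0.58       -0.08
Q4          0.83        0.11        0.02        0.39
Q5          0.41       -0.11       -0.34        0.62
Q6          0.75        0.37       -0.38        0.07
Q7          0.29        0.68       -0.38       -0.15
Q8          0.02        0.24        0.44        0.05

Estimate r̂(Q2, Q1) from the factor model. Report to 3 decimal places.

0.387

r̂ = Σ λ_i·λ_j across factors = (0.25)(0.20) + (0.14)(-0.39) + (0.06)(0.29) + (-0.85)(-0.44)
  = +0.0500 -0.0546 +0.0174 +0.3740 = 0.3868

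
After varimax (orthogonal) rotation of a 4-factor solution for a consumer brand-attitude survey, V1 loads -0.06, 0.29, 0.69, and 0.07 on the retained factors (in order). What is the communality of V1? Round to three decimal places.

h² = (-0.06)² + 0.29² + 0.69² + 0.07² = 0.0036 + 0.0841 + 0.4761 + 0.0049 = 0.5687

0.569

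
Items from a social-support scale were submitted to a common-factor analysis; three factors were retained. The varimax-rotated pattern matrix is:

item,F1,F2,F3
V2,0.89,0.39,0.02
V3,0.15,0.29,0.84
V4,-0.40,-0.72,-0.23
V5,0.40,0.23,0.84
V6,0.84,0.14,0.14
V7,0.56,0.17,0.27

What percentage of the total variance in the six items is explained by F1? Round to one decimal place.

SS loadings for F1 = 0.89² + 0.15² + (-0.40)² + 0.40² + 0.84² + 0.56² = 2.1538
With 6 standardized items, total variance = 6. Proportion = 2.1538/6 = 0.3590 → 35.90%.

35.9%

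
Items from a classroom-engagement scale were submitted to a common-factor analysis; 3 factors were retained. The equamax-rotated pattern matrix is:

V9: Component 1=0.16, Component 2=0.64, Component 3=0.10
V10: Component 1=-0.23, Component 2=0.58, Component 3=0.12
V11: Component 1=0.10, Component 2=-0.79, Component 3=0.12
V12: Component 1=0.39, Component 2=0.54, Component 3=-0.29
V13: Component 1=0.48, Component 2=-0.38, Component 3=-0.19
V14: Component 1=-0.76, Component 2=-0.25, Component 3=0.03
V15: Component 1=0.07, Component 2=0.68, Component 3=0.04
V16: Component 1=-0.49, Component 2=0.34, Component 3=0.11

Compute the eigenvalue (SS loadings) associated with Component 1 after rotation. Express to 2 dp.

1.29

SS loadings for Component 1 = 0.16² + (-0.23)² + 0.10² + 0.39² + 0.48² + (-0.76)² + 0.07² + (-0.49)² = 0.0256 + 0.0529 + 0.0100 + 0.1521 + 0.2304 + 0.5776 + 0.0049 + 0.2401 = 1.2936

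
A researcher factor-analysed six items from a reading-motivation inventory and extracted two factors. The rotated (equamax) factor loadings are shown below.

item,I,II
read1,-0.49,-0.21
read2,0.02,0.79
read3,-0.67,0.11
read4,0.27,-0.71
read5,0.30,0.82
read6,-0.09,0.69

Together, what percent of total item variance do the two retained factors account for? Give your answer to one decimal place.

Communalities: 0.2842, 0.6245, 0.4610, 0.5770, 0.7624, 0.4842; Σh² = 3.1933.
Total variance with 6 standardized items is 6, so the solution explains 3.1933/6 = 0.5322 = 53.22%.

53.2%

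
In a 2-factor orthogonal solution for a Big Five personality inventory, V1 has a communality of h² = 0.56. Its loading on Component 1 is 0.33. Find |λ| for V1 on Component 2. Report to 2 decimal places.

Under orthogonal rotation h² = Σλ², so λ_Component 2² = h² − (0.1089) = 0.56 − 0.1089 = 0.4511.
|λ| = √0.4511 = 0.6716.

0.67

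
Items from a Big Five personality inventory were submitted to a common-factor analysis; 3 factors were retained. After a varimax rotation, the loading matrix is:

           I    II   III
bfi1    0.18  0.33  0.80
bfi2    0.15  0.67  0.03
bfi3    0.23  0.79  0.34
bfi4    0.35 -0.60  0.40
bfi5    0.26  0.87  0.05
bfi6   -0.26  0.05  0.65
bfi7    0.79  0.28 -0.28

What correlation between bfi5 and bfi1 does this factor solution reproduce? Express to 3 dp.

0.374

r̂ = Σ λ_i·λ_j across factors = (0.26)(0.18) + (0.87)(0.33) + (0.05)(0.80)
  = +0.0468 +0.2871 +0.0400 = 0.3739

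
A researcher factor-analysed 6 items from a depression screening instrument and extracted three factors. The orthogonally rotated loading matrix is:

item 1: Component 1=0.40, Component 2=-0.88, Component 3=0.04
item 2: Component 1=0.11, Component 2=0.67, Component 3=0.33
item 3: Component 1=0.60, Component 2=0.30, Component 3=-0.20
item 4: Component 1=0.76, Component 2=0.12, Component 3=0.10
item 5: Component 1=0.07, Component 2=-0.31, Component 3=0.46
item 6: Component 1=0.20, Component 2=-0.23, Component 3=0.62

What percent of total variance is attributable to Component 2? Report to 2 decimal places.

SS loadings for Component 2 = (-0.88)² + 0.67² + 0.30² + 0.12² + (-0.31)² + (-0.23)² = 1.4767
With 6 standardized items, total variance = 6. Proportion = 1.4767/6 = 0.2461 → 24.61%.

24.61%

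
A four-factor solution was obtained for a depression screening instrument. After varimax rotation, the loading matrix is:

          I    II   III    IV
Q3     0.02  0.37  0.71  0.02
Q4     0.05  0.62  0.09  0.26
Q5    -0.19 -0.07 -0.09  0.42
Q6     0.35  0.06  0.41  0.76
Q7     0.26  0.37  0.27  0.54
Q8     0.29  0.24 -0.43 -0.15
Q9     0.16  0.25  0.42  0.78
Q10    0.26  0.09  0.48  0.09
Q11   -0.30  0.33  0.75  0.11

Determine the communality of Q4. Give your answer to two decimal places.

h² = 0.05² + 0.62² + 0.09² + 0.26² = 0.0025 + 0.3844 + 0.0081 + 0.0676 = 0.4626

0.46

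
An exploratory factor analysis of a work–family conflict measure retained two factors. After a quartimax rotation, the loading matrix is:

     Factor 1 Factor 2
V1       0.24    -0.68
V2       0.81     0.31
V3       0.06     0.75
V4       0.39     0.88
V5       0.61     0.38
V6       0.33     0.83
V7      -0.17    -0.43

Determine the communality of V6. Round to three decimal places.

h² = 0.33² + 0.83² = 0.1089 + 0.6889 = 0.7978

0.798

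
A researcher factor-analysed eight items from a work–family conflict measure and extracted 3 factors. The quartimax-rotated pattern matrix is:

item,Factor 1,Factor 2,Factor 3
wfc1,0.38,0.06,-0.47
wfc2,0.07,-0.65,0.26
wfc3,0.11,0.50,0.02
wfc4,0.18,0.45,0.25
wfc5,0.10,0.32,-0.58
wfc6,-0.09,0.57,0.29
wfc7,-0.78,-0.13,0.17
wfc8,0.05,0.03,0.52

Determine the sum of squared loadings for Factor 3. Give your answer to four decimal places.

1.0712

SS loadings for Factor 3 = (-0.47)² + 0.26² + 0.02² + 0.25² + (-0.58)² + 0.29² + 0.17² + 0.52² = 0.2209 + 0.0676 + 0.0004 + 0.0625 + 0.3364 + 0.0841 + 0.0289 + 0.2704 = 1.0712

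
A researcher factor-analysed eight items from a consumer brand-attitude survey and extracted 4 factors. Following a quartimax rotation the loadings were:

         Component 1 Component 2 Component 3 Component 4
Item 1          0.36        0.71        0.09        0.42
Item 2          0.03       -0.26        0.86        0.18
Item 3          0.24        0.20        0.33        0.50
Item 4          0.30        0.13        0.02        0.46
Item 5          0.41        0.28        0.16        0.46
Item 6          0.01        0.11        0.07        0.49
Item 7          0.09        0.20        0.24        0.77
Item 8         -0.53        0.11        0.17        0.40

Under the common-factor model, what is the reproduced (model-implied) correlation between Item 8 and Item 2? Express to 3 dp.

0.174

r̂ = Σ λ_i·λ_j across factors = (-0.53)(0.03) + (0.11)(-0.26) + (0.17)(0.86) + (0.40)(0.18)
  = -0.0159 -0.0286 +0.1462 +0.0720 = 0.1737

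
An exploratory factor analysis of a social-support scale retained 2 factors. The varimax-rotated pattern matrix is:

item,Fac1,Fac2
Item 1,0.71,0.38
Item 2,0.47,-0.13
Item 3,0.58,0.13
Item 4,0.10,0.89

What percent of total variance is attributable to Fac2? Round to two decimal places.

SS loadings for Fac2 = 0.38² + (-0.13)² + 0.13² + 0.89² = 0.9703
With 4 standardized items, total variance = 4. Proportion = 0.9703/4 = 0.2426 → 24.26%.

24.26%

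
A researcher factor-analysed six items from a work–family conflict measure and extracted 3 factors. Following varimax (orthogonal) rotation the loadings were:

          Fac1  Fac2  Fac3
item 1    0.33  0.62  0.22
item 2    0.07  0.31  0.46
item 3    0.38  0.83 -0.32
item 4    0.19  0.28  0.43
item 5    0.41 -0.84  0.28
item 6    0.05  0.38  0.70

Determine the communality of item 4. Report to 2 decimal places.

h² = 0.19² + 0.28² + 0.43² = 0.0361 + 0.0784 + 0.1849 = 0.2994

0.30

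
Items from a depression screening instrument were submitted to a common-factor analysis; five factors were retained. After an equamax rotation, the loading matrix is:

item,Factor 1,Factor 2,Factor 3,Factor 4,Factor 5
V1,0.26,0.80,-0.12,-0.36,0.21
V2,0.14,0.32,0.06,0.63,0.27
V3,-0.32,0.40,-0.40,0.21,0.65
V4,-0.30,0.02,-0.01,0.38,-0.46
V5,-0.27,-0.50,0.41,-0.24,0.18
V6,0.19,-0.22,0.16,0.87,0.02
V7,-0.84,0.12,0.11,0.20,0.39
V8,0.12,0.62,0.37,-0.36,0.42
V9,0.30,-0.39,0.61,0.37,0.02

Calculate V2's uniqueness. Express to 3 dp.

0.405

h² = 0.14² + 0.32² + 0.06² + 0.63² + 0.27² = 0.0196 + 0.1024 + 0.0036 + 0.3969 + 0.0729 = 0.5954
Uniqueness u² = 1 − h² = 1 − 0.5954 = 0.4046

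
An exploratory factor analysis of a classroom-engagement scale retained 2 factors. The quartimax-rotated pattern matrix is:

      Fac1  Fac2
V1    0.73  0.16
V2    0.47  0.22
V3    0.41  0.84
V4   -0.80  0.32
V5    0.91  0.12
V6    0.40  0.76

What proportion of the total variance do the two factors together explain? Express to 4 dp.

Communalities: 0.5585, 0.2693, 0.8737, 0.7424, 0.8425, 0.7376; Σh² = 4.0240.
Total variance with 6 standardized items is 6, so the solution explains 4.0240/6 = 0.6707.

0.6707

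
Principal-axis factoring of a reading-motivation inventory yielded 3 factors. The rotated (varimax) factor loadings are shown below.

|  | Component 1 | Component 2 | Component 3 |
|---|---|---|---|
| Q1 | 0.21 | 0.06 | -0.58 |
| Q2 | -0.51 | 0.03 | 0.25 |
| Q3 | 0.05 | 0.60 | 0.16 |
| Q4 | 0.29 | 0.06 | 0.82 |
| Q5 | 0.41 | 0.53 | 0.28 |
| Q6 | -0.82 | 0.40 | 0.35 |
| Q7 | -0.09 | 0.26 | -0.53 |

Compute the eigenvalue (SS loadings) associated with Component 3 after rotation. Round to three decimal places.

1.579

SS loadings for Component 3 = (-0.58)² + 0.25² + 0.16² + 0.82² + 0.28² + 0.35² + (-0.53)² = 0.3364 + 0.0625 + 0.0256 + 0.6724 + 0.0784 + 0.1225 + 0.2809 = 1.5787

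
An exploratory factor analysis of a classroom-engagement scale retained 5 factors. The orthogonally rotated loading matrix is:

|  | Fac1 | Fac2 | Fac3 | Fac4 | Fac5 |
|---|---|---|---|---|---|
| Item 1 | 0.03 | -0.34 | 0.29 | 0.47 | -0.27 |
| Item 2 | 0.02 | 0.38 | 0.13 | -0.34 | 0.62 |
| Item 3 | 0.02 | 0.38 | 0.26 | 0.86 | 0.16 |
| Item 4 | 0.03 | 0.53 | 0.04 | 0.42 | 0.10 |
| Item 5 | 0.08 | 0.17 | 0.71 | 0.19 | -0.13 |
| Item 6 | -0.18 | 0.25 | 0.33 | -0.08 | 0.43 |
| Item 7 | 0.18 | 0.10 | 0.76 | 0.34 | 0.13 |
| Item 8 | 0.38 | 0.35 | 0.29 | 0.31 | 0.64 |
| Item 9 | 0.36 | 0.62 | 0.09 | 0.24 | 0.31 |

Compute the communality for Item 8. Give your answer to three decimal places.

h² = 0.38² + 0.35² + 0.29² + 0.31² + 0.64² = 0.1444 + 0.1225 + 0.0841 + 0.0961 + 0.4096 = 0.8567

0.857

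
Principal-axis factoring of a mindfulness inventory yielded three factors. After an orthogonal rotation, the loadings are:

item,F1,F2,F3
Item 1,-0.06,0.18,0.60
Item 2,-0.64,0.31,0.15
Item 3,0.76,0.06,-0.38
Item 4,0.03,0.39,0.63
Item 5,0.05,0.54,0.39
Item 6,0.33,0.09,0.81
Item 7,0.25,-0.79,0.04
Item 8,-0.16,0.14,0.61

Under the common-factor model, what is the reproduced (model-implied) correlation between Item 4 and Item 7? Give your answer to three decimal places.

r̂ = Σ λ_i·λ_j across factors = (0.03)(0.25) + (0.39)(-0.79) + (0.63)(0.04)
  = +0.0075 -0.3081 +0.0252 = -0.2754

-0.275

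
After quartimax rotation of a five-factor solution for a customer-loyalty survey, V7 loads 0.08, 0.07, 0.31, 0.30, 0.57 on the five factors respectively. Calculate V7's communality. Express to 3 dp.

h² = 0.08² + 0.07² + 0.31² + 0.30² + 0.57² = 0.0064 + 0.0049 + 0.0961 + 0.0900 + 0.3249 = 0.5223

0.522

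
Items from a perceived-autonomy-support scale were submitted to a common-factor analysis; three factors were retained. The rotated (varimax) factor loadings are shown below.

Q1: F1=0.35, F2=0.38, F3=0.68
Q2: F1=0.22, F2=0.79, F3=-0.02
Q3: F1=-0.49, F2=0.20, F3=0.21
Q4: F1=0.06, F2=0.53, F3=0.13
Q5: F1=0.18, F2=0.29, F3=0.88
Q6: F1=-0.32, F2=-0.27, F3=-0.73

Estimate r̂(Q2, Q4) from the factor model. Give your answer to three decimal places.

r̂ = Σ λ_i·λ_j across factors = (0.22)(0.06) + (0.79)(0.53) + (-0.02)(0.13)
  = +0.0132 +0.4187 -0.0026 = 0.4293

0.429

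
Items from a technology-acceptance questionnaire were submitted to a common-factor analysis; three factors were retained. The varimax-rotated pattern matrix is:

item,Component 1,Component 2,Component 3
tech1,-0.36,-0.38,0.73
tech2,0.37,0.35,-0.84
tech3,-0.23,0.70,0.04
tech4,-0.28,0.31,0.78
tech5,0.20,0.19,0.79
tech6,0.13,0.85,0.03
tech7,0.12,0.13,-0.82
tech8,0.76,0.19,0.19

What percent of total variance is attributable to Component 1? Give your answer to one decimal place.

13.1%

SS loadings for Component 1 = (-0.36)² + 0.37² + (-0.23)² + (-0.28)² + 0.20² + 0.13² + 0.12² + 0.76² = 1.0467
With 8 standardized items, total variance = 8. Proportion = 1.0467/8 = 0.1308 → 13.08%.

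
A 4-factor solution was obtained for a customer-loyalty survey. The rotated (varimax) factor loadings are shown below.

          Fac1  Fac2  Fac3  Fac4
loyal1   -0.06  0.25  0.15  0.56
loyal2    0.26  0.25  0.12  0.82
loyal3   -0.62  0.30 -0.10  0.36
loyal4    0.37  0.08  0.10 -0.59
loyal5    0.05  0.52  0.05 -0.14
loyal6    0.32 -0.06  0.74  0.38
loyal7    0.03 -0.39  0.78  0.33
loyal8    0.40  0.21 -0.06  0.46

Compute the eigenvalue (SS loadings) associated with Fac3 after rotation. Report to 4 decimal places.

1.2190

SS loadings for Fac3 = 0.15² + 0.12² + (-0.10)² + 0.10² + 0.05² + 0.74² + 0.78² + (-0.06)² = 0.0225 + 0.0144 + 0.0100 + 0.0100 + 0.0025 + 0.5476 + 0.6084 + 0.0036 = 1.2190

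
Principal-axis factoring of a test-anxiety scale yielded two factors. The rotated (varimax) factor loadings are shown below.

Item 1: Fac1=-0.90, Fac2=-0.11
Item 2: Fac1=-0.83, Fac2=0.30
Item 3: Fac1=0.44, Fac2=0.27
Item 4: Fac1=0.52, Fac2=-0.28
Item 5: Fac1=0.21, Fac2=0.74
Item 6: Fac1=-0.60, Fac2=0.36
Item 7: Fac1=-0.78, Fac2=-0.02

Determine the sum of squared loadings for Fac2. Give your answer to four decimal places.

0.9310

SS loadings for Fac2 = (-0.11)² + 0.30² + 0.27² + (-0.28)² + 0.74² + 0.36² + (-0.02)² = 0.0121 + 0.0900 + 0.0729 + 0.0784 + 0.5476 + 0.1296 + 0.0004 = 0.9310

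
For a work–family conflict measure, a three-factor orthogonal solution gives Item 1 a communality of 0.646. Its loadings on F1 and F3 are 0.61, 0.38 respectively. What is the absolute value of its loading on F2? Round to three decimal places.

0.360

Under orthogonal rotation h² = Σλ², so λ_F2² = h² − (0.5165) = 0.646 − 0.5165 = 0.1295.
|λ| = √0.1295 = 0.3599.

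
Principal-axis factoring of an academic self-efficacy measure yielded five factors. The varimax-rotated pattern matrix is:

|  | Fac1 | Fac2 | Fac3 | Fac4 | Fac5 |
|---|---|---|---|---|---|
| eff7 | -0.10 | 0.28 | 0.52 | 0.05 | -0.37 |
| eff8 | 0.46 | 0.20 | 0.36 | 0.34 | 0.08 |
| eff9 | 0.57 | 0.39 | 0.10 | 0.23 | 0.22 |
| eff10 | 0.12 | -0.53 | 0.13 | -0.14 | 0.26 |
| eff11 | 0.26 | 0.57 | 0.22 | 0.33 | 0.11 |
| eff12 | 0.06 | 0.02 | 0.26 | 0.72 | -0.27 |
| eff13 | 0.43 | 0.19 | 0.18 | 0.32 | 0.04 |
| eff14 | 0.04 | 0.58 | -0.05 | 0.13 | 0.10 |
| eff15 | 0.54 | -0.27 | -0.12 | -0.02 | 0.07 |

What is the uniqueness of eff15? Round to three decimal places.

h² = 0.54² + (-0.27)² + (-0.12)² + (-0.02)² + 0.07² = 0.2916 + 0.0729 + 0.0144 + 0.0004 + 0.0049 = 0.3842
Uniqueness u² = 1 − h² = 1 − 0.3842 = 0.6158

0.616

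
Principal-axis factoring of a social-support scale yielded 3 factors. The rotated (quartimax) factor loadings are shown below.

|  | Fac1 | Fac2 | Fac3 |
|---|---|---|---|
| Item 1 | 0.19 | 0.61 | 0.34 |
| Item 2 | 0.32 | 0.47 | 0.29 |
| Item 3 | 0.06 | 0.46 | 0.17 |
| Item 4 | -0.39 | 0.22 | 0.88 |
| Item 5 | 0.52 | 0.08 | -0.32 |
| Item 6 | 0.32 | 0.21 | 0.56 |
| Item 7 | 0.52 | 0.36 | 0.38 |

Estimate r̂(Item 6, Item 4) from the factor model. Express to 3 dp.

0.414

r̂ = Σ λ_i·λ_j across factors = (0.32)(-0.39) + (0.21)(0.22) + (0.56)(0.88)
  = -0.1248 +0.0462 +0.4928 = 0.4142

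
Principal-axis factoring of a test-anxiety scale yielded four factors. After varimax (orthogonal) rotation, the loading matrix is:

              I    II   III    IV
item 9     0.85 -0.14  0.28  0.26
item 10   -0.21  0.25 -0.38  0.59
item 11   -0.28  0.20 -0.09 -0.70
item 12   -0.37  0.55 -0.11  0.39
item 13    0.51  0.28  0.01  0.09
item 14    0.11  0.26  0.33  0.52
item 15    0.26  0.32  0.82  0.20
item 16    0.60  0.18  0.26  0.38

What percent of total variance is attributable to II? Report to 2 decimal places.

SS loadings for II = (-0.14)² + 0.25² + 0.20² + 0.55² + 0.28² + 0.26² + 0.32² + 0.18² = 0.7054
With 8 standardized items, total variance = 8. Proportion = 0.7054/8 = 0.0882 → 8.82%.

8.82%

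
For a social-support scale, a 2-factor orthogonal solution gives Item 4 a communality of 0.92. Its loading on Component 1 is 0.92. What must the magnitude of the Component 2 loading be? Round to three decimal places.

0.271

Under orthogonal rotation h² = Σλ², so λ_Component 2² = h² − (0.8464) = 0.92 − 0.8464 = 0.0736.
|λ| = √0.0736 = 0.2713.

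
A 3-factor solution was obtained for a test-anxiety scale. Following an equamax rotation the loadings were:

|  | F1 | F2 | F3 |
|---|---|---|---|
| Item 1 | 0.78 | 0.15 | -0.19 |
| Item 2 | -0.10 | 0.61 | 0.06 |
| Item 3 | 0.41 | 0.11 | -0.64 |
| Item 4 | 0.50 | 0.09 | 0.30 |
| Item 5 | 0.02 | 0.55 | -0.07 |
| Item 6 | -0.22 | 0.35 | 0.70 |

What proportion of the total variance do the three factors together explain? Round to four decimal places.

0.4932

Communalities: 0.6670, 0.3857, 0.5898, 0.3481, 0.3078, 0.6609; Σh² = 2.9593.
Total variance with 6 standardized items is 6, so the solution explains 2.9593/6 = 0.4932.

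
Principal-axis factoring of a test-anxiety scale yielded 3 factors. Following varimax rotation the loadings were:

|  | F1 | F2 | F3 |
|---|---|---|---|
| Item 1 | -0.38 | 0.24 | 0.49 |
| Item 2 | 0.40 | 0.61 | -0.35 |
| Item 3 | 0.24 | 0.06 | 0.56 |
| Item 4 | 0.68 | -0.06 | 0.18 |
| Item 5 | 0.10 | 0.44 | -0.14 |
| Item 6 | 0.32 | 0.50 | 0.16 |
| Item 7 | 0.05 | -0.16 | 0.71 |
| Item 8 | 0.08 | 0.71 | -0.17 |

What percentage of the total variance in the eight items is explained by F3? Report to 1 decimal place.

16.1%

SS loadings for F3 = 0.49² + (-0.35)² + 0.56² + 0.18² + (-0.14)² + 0.16² + 0.71² + (-0.17)² = 1.2868
With 8 standardized items, total variance = 8. Proportion = 1.2868/8 = 0.1608 → 16.09%.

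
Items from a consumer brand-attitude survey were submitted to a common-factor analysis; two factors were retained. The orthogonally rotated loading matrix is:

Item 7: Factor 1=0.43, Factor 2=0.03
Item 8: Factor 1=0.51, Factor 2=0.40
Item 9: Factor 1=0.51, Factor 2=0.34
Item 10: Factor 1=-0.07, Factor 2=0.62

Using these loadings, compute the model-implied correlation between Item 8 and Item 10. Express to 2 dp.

r̂ = Σ λ_i·λ_j across factors = (0.51)(-0.07) + (0.40)(0.62)
  = -0.0357 +0.2480 = 0.2123

0.21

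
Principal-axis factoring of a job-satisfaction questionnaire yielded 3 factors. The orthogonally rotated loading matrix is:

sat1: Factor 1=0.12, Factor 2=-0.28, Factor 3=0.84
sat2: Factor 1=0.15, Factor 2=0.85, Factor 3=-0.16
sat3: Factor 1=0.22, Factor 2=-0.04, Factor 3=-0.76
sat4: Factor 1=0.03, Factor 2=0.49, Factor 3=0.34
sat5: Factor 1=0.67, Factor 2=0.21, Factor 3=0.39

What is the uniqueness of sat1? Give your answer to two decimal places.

h² = 0.12² + (-0.28)² + 0.84² = 0.0144 + 0.0784 + 0.7056 = 0.7984
Uniqueness u² = 1 − h² = 1 − 0.7984 = 0.2016

0.20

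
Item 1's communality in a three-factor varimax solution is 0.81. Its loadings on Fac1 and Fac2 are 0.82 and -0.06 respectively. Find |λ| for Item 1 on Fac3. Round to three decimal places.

0.366

Under orthogonal rotation h² = Σλ², so λ_Fac3² = h² − (0.6760) = 0.81 − 0.6760 = 0.1340.
|λ| = √0.1340 = 0.3661.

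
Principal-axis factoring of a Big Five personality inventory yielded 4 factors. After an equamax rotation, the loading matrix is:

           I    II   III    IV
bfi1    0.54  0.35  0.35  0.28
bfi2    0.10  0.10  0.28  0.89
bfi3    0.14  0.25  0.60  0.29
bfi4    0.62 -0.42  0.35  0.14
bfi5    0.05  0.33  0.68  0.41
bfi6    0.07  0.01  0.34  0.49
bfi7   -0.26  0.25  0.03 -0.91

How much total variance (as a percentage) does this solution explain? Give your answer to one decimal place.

SS loadings by factor: 0.7806, 0.5429, 1.2623, 2.2105; total = 4.7963.
Total variance with 7 standardized items is 7, so the solution explains 4.7963/7 = 0.6852 = 68.52%.

68.5%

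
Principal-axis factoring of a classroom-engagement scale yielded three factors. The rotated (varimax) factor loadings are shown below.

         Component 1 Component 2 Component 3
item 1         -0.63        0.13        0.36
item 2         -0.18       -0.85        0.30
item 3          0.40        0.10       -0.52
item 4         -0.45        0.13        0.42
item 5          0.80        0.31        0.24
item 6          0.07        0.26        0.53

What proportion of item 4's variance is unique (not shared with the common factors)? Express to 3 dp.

h² = (-0.45)² + 0.13² + 0.42² = 0.2025 + 0.0169 + 0.1764 = 0.3958
Uniqueness u² = 1 − h² = 1 − 0.3958 = 0.6042

0.604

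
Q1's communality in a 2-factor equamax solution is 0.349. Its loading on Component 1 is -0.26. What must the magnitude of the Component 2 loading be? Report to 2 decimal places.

0.53

Under orthogonal rotation h² = Σλ², so λ_Component 2² = h² − (0.0676) = 0.349 − 0.0676 = 0.2814.
|λ| = √0.2814 = 0.5305.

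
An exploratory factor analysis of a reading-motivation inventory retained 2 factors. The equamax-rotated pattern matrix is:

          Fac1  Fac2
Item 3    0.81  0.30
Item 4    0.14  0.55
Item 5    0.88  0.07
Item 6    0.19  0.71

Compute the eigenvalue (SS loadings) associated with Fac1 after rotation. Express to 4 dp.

1.4862

SS loadings for Fac1 = 0.81² + 0.14² + 0.88² + 0.19² = 0.6561 + 0.0196 + 0.7744 + 0.0361 = 1.4862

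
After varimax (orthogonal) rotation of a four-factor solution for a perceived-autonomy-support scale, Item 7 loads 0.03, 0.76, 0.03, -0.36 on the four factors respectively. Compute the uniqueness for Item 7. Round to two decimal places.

0.29

h² = 0.03² + 0.76² + 0.03² + (-0.36)² = 0.0009 + 0.5776 + 0.0009 + 0.1296 = 0.7090
Uniqueness u² = 1 − h² = 1 − 0.7090 = 0.2910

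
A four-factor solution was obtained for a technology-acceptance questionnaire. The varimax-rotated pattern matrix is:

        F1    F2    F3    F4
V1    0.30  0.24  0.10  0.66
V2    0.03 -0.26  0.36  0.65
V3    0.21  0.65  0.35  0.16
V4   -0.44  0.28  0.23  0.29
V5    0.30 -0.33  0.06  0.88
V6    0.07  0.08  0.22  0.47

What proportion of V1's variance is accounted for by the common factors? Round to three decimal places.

0.593

h² = 0.30² + 0.24² + 0.10² + 0.66² = 0.0900 + 0.0576 + 0.0100 + 0.4356 = 0.5932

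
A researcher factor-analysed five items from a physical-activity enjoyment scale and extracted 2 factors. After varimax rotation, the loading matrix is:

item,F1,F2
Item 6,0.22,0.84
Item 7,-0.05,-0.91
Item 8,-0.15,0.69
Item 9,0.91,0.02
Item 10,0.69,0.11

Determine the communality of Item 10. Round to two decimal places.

h² = 0.69² + 0.11² = 0.4761 + 0.0121 = 0.4882

0.49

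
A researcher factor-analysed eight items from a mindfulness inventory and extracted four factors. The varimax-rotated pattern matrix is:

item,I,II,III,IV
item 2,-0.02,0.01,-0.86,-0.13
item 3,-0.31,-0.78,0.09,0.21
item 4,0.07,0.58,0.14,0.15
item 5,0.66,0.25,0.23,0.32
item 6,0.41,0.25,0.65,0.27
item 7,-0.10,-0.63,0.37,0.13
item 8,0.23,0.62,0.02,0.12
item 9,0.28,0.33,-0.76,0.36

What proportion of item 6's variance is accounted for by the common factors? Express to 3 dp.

h² = 0.41² + 0.25² + 0.65² + 0.27² = 0.1681 + 0.0625 + 0.4225 + 0.0729 = 0.7260

0.726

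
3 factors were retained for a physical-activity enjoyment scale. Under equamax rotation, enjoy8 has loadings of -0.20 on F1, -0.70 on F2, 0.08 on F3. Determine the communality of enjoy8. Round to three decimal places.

h² = (-0.20)² + (-0.70)² + 0.08² = 0.0400 + 0.4900 + 0.0064 = 0.5364

0.536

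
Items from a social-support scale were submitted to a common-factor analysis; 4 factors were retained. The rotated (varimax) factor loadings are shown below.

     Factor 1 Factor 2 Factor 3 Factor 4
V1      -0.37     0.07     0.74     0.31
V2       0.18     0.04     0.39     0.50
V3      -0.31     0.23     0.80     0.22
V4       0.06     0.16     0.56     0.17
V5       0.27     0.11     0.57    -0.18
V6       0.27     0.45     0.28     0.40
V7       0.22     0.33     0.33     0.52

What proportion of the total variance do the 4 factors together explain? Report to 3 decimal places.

SS loadings by factor: 0.4632, 0.4085, 2.1655, 0.8862; total = 3.9234.
Total variance with 7 standardized items is 7, so the solution explains 3.9234/7 = 0.5605.

0.560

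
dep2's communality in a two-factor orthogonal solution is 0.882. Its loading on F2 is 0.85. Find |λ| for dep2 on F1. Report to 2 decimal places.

0.40

Under orthogonal rotation h² = Σλ², so λ_F1² = h² − (0.7225) = 0.882 − 0.7225 = 0.1595.
|λ| = √0.1595 = 0.3994.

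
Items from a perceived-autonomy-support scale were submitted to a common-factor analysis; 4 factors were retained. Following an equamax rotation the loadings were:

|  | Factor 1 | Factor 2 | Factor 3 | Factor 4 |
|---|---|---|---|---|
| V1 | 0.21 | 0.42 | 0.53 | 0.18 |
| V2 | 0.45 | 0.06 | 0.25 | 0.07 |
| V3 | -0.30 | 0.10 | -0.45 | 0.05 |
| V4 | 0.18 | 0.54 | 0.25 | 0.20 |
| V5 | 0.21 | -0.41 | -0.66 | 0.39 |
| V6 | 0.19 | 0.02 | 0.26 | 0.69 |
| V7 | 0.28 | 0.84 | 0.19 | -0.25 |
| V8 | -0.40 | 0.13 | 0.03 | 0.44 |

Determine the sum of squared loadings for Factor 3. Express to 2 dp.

1.15

SS loadings for Factor 3 = 0.53² + 0.25² + (-0.45)² + 0.25² + (-0.66)² + 0.26² + 0.19² + 0.03² = 0.2809 + 0.0625 + 0.2025 + 0.0625 + 0.4356 + 0.0676 + 0.0361 + 0.0009 = 1.1486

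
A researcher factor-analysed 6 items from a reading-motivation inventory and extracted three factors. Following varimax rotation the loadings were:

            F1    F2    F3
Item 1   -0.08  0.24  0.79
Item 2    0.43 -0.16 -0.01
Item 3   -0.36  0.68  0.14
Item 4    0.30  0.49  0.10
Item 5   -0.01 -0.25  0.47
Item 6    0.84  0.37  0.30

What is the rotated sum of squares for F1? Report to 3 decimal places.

1.117

SS loadings for F1 = (-0.08)² + 0.43² + (-0.36)² + 0.30² + (-0.01)² + 0.84² = 0.0064 + 0.1849 + 0.1296 + 0.0900 + 0.0001 + 0.7056 = 1.1166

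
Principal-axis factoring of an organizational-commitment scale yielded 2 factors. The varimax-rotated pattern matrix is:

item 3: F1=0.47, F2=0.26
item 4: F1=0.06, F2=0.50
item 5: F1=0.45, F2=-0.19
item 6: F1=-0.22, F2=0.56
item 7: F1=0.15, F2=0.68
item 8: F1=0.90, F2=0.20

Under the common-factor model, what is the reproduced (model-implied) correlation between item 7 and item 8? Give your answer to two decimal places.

0.27

r̂ = Σ λ_i·λ_j across factors = (0.15)(0.90) + (0.68)(0.20)
  = +0.1350 +0.1360 = 0.2710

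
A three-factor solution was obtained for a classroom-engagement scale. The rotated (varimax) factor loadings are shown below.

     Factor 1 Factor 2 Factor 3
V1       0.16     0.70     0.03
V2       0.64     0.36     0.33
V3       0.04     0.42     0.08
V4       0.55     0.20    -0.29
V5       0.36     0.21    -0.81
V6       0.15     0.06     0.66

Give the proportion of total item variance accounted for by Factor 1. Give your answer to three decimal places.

SS loadings for Factor 1 = 0.16² + 0.64² + 0.04² + 0.55² + 0.36² + 0.15² = 0.8914
Proportion of variance = 0.8914 / 6 = 0.1486.

0.149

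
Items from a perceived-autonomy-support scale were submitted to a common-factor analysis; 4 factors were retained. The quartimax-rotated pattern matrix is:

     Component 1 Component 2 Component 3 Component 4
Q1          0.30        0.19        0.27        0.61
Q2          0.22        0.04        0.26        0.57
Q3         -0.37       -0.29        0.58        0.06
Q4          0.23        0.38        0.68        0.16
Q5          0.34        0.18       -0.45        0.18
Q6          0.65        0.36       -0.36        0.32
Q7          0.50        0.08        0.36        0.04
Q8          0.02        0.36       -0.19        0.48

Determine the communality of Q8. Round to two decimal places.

h² = 0.02² + 0.36² + (-0.19)² + 0.48² = 0.0004 + 0.1296 + 0.0361 + 0.2304 = 0.3965

0.40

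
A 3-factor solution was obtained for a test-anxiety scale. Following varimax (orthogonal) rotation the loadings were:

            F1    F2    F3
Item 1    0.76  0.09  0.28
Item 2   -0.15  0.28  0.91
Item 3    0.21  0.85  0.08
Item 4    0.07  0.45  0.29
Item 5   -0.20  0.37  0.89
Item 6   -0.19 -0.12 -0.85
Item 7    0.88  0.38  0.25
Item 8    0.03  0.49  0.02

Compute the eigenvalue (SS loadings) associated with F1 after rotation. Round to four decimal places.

SS loadings for F1 = 0.76² + (-0.15)² + 0.21² + 0.07² + (-0.20)² + (-0.19)² + 0.88² + 0.03² = 0.5776 + 0.0225 + 0.0441 + 0.0049 + 0.0400 + 0.0361 + 0.7744 + 0.0009 = 1.5005

1.5005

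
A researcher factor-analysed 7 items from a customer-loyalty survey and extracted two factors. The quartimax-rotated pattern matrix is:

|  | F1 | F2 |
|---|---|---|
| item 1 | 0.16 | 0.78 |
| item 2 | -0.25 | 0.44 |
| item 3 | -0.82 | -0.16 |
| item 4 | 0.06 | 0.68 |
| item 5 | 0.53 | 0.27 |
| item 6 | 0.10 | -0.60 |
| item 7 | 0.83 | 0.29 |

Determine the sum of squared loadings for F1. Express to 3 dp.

SS loadings for F1 = 0.16² + (-0.25)² + (-0.82)² + 0.06² + 0.53² + 0.10² + 0.83² = 0.0256 + 0.0625 + 0.6724 + 0.0036 + 0.2809 + 0.0100 + 0.6889 = 1.7439

1.744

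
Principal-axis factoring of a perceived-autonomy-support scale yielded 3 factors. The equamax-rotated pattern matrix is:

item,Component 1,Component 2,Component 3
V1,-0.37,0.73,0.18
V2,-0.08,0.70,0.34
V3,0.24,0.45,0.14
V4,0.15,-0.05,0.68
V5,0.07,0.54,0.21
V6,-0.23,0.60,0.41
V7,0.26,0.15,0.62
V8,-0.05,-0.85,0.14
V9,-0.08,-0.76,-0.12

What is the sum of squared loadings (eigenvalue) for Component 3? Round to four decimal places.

SS loadings for Component 3 = 0.18² + 0.34² + 0.14² + 0.68² + 0.21² + 0.41² + 0.62² + 0.14² + (-0.12)² = 0.0324 + 0.1156 + 0.0196 + 0.4624 + 0.0441 + 0.1681 + 0.3844 + 0.0196 + 0.0144 = 1.2606

1.2606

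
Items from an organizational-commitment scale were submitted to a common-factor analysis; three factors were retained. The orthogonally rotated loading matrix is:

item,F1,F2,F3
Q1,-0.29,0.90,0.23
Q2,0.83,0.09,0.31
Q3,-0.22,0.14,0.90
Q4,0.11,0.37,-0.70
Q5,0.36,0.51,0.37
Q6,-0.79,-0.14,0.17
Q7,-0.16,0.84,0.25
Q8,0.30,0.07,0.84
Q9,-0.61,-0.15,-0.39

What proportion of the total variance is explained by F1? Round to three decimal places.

0.231

SS loadings for F1 = (-0.29)² + 0.83² + (-0.22)² + 0.11² + 0.36² + (-0.79)² + (-0.16)² + 0.30² + (-0.61)² = 2.0749
Proportion of variance = 2.0749 / 9 = 0.2305.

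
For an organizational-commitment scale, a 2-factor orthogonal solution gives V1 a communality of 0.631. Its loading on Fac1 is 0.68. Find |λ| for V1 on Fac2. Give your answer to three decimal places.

0.411

Under orthogonal rotation h² = Σλ², so λ_Fac2² = h² − (0.4624) = 0.631 − 0.4624 = 0.1686.
|λ| = √0.1686 = 0.4106.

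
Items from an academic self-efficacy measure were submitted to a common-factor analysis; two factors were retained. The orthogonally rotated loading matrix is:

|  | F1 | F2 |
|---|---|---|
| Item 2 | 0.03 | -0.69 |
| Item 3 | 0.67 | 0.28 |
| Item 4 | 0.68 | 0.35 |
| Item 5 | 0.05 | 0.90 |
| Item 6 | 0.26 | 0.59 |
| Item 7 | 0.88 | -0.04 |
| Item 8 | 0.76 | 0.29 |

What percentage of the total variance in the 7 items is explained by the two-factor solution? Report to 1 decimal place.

60.8%

Communalities: 0.4770, 0.5273, 0.5849, 0.8125, 0.4157, 0.7760, 0.6617; Σh² = 4.2551.
Total variance with 7 standardized items is 7, so the solution explains 4.2551/7 = 0.6079 = 60.79%.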